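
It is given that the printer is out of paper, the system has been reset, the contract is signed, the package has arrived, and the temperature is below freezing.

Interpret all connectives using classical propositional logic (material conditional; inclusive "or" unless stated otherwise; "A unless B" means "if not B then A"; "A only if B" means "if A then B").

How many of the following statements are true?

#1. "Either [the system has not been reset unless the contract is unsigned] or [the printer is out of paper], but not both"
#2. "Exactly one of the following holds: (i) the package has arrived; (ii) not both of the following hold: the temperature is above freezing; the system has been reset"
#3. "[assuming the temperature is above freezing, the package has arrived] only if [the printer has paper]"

1

Let Q = "the system has been reset" (True), R = "the contract is signed" (True), P = "the printer has paper" (False), S = "the package has arrived" (True), U = "the temperature is below freezing" (True).

#1: Parsed as (not Q or not R) xor not P

not Q = not True = False
not R = not True = False
not Q or not R = False or False = False
not P = not False = True
(not Q or not R) xor not P = False xor True = True
So #1 is true.

#2: In symbols: S xor (not U nand Q)

not U = not True = False
not U nand Q = False nand True = True
S xor (not U nand Q) = True xor True = False
Hence #2 is false.

#3: Formalization: (not U -> S) -> P

not U = not True = False
not U -> S = False -> True = True
(not U -> S) -> P = True -> False = False
So #3 is false.

1 of the 3 statements is true (#1).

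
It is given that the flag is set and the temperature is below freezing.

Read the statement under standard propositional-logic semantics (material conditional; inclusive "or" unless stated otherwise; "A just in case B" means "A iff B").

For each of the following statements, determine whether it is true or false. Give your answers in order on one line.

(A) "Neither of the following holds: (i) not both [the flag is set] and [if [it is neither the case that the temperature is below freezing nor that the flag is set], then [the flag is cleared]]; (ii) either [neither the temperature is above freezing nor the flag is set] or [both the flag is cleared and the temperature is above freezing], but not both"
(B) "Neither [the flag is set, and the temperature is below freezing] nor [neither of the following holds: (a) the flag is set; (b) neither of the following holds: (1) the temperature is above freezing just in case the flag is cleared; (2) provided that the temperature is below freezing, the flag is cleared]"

Let P = "the flag is set" (T), Q = "the temperature is below freezing" (T).

(A): In symbols: (P nand ((Q nor P) -> ~P)) nor ((~Q nor P) xor (~P & ~Q))

Q nor P = T nor T = F
~P = ~T = F
(Q nor P) -> ~P = F -> F = T
P nand ((Q nor P) -> ~P) = T nand T = F
~Q = ~T = F
~Q nor P = F nor T = F
~P = ~T = F
~Q = ~T = F
~P & ~Q = F & F = F
(~Q nor P) xor (~P & ~Q) = F xor F = F
(P nand ((Q nor P) -> ~P)) nor ((~Q nor P) xor (~P & ~Q)) = F nor F = T
So (A) is true.

(B): Formalization: (P & Q) nor (P nor ((~Q <-> ~P) nor (Q -> ~P)))

P & Q = T & T = T
~Q = ~T = F
~P = ~T = F
~Q <-> ~P = F <-> F = T
~P = ~T = F
Q -> ~P = T -> F = F
(~Q <-> ~P) nor (Q -> ~P) = T nor F = F
P nor ((~Q <-> ~P) nor (Q -> ~P)) = T nor F = F
(P & Q) nor (P nor ((~Q <-> ~P) nor (Q -> ~P))) = T nor F = F
Hence (B) is false.

(A) true; (B) false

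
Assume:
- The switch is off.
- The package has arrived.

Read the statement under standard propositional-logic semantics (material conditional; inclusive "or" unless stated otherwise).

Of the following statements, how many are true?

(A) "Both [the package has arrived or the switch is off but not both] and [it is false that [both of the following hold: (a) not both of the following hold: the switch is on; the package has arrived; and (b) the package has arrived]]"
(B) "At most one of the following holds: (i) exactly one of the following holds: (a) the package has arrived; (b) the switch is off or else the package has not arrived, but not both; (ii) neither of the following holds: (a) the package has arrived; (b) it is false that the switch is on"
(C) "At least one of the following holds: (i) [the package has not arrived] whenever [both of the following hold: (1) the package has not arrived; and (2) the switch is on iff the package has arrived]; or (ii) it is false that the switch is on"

Let Q = "the package has arrived" (T), P = "the switch is on" (F).

(A): Parsed as (Q ⊕ ¬P) ∧ ¬((P ↑ Q) ∧ Q)

¬P = ¬F = T
Q ⊕ ¬P = T ⊕ T = F
P ↑ Q = F ↑ T = T
(P ↑ Q) ∧ Q = T ∧ T = T
¬((P ↑ Q) ∧ Q) = ¬T = F
(Q ⊕ ¬P) ∧ ¬((P ↑ Q) ∧ Q) = F ∧ F = F
Thus (A) is false.

(B): This is (Q ⊕ (¬P ⊕ ¬Q)) ↑ (Q ↓ ¬P).

¬P = ¬F = T
¬Q = ¬T = F
¬P ⊕ ¬Q = T ⊕ F = T
Q ⊕ (¬P ⊕ ¬Q) = T ⊕ T = F
¬P = ¬F = T
Q ↓ ¬P = T ↓ T = F
(Q ⊕ (¬P ⊕ ¬Q)) ↑ (Q ↓ ¬P) = F ↑ F = T
So (B) is true.

(C): Formalization: ((¬Q ∧ (P ↔ Q)) → ¬Q) ∨ ¬P

¬Q = ¬T = F
P ↔ Q = F ↔ T = F
¬Q ∧ (P ↔ Q) = F ∧ F = F
¬Q = ¬T = F
(¬Q ∧ (P ↔ Q)) → ¬Q = F → F = T
¬P = ¬F = T
((¬Q ∧ (P ↔ Q)) → ¬Q) ∨ ¬P = T ∨ T = T
Thus (C) is true.

True statements: 2 ((B), (C)).

2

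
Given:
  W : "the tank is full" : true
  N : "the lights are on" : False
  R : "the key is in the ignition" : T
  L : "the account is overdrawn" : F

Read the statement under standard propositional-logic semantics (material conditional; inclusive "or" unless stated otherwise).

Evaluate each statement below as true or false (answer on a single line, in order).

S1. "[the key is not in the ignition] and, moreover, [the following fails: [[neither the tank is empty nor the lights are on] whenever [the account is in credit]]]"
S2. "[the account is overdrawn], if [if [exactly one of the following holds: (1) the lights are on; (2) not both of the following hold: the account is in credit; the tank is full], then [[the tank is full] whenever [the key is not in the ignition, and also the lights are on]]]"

S1 false; S2 false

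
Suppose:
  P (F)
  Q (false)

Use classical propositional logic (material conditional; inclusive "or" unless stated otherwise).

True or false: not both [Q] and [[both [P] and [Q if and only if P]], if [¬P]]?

Values: Q=F, P=F.
Parsed as Q nand (~P -> (P & (Q <-> P)))

~P = ~F = T
Q <-> P = F <-> F = T
P & (Q <-> P) = F & T = F
~P -> (P & (Q <-> P)) = T -> F = F
Q nand (~P -> (P & (Q <-> P))) = F nand F = T

true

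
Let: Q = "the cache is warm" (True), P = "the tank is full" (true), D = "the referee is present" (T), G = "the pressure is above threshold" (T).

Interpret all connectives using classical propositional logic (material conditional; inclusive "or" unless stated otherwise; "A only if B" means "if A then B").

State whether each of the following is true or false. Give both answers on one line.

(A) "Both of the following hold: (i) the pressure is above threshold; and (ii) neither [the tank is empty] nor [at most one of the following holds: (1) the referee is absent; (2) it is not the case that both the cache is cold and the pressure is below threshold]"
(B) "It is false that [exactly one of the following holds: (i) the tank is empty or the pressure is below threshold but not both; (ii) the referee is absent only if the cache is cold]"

(A): Formalization: G and (not P nor (not D nand (not Q nand not G)))

not P = not True = False
not D = not True = False
not Q = not True = False
not G = not True = False
not Q nand not G = False nand False = True
not D nand (not Q nand not G) = False nand True = True
not P nor (not D nand (not Q nand not G)) = False nor True = False
G and (not P nor (not D nand (not Q nand not G))) = True and False = False
Thus (A) is false.

(B): This is not ((not P xor not G) xor (not D -> not Q)).

not P = not True = False
not G = not True = False
not P xor not G = False xor False = False
not D = not True = False
not Q = not True = False
not D -> not Q = False -> False = True
(not P xor not G) xor (not D -> not Q) = False xor True = True
not ((not P xor not G) xor (not D -> not Q)) = not True = False
Thus (B) is false.

(A) false; (B) false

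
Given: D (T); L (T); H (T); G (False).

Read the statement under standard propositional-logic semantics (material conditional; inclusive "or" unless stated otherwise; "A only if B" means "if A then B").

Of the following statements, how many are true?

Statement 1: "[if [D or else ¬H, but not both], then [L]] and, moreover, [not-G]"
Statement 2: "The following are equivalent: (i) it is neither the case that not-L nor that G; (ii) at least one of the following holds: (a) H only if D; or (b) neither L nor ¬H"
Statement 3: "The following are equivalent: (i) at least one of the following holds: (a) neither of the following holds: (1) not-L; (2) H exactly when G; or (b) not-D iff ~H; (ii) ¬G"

3

Statement 1: Formalization: ((D ⊕ ¬H) → L) ∧ ¬G

¬H = ¬T = F
D ⊕ ¬H = T ⊕ F = T
(D ⊕ ¬H) → L = T → T = T
¬G = ¬F = T
((D ⊕ ¬H) → L) ∧ ¬G = T ∧ T = T
So Statement 1 is true.

Statement 2: Formalization: (¬L ↓ G) ↔ ((H → D) ∨ (L ↓ ¬H))

¬L = ¬T = F
¬L ↓ G = F ↓ F = T
H → D = T → T = T
¬H = ¬T = F
L ↓ ¬H = T ↓ F = F
(H → D) ∨ (L ↓ ¬H) = T ∨ F = T
(¬L ↓ G) ↔ ((H → D) ∨ (L ↓ ¬H)) = T ↔ T = T
So Statement 2 is true.

Statement 3: Parsed as ((¬L ↓ (H ↔ G)) ∨ (¬D ↔ ¬H)) ↔ ¬G

¬L = ¬T = F
H ↔ G = T ↔ F = F
¬L ↓ (H ↔ G) = F ↓ F = T
¬D = ¬T = F
¬H = ¬T = F
¬D ↔ ¬H = F ↔ F = T
(¬L ↓ (H ↔ G)) ∨ (¬D ↔ ¬H) = T ∨ T = T
¬G = ¬F = T
((¬L ↓ (H ↔ G)) ∨ (¬D ↔ ¬H)) ↔ ¬G = T ↔ T = T
So Statement 3 is true.

3 of the 3 statements are true.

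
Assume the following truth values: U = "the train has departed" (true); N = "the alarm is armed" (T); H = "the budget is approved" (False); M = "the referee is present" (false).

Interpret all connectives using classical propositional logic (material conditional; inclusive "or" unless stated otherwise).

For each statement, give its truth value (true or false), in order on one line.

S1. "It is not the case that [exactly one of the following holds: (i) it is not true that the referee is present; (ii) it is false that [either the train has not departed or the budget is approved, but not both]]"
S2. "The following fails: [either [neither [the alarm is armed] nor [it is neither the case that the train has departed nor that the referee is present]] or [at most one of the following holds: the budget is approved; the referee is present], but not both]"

S1 true / S2 false

S1: Formalization: not (not M xor not (not U xor H))

not M = not False = True
not U = not True = False
not U xor H = False xor False = False
not (not U xor H) = not False = True
not M xor not (not U xor H) = True xor True = False
not (not M xor not (not U xor H)) = not False = True
Hence S1 is true.

S2: Formalization: not ((N nor (U nor M)) xor (H nand M))

U nor M = True nor False = False
N nor (U nor M) = True nor False = False
H nand M = False nand False = True
(N nor (U nor M)) xor (H nand M) = False xor True = True
not ((N nor (U nor M)) xor (H nand M)) = not True = False
Thus S2 is false.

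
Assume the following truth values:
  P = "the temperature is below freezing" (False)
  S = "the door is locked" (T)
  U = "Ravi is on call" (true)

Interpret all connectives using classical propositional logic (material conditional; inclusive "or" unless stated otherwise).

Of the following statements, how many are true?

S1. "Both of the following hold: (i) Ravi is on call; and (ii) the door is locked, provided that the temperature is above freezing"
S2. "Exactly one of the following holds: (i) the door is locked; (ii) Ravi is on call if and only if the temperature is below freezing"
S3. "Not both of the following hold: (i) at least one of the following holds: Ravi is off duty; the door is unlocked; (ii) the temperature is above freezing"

S1: This is U ∧ (¬P → S).

¬P = ¬F = T
¬P → S = T → T = T
U ∧ (¬P → S) = T ∧ T = T
Thus S1 is true.

S2: Parsed as S ⊕ (U ↔ P)

U ↔ P = T ↔ F = F
S ⊕ (U ↔ P) = T ⊕ F = T
Hence S2 is true.

S3: Formalization: (¬U ∨ ¬S) ↑ ¬P

¬U = ¬T = F
¬S = ¬T = F
¬U ∨ ¬S = F ∨ F = F
¬P = ¬F = T
(¬U ∨ ¬S) ↑ ¬P = F ↑ T = T
Thus S3 is true.

Count: 3.

3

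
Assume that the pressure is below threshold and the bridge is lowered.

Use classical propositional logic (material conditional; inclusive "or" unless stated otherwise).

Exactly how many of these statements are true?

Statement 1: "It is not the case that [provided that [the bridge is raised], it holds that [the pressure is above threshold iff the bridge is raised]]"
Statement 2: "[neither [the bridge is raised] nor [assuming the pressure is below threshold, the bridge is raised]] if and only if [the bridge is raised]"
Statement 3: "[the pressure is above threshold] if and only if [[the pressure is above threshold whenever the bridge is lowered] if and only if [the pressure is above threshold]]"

0

Let Q = "the bridge is raised" (F), P = "the pressure is above threshold" (F).

Statement 1: Parsed as ~(Q -> (P <-> Q))

P <-> Q = F <-> F = T
Q -> (P <-> Q) = F -> T = T
~(Q -> (P <-> Q)) = ~T = F
Hence Statement 1 is false.

Statement 2: This is (Q nor (~P -> Q)) <-> Q.

~P = ~F = T
~P -> Q = T -> F = F
Q nor (~P -> Q) = F nor F = T
(Q nor (~P -> Q)) <-> Q = T <-> F = F
Hence Statement 2 is false.

Statement 3: This is P <-> ((~Q -> P) <-> P).

~Q = ~F = T
~Q -> P = T -> F = F
(~Q -> P) <-> P = F <-> F = T
P <-> ((~Q -> P) <-> P) = F <-> T = F
Hence Statement 3 is false.

0 of the 3 statements are true (none).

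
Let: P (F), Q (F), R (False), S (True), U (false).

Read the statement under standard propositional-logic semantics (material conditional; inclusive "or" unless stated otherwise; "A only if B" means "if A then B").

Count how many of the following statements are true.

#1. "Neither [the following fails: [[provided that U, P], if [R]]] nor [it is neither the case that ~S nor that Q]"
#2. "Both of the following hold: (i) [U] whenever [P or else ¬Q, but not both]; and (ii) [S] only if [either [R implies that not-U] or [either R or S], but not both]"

0

#1: Parsed as ¬(R → (U → P)) ↓ (¬S ↓ Q)

U → P = F → F = T
R → (U → P) = F → T = T
¬(R → (U → P)) = ¬T = F
¬S = ¬T = F
¬S ↓ Q = F ↓ F = T
¬(R → (U → P)) ↓ (¬S ↓ Q) = F ↓ T = F
So #1 is false.

#2: In symbols: ((P ⊕ ¬Q) → U) ∧ (S → ((R → ¬U) ⊕ (R ∨ S)))

¬Q = ¬F = T
P ⊕ ¬Q = F ⊕ T = T
(P ⊕ ¬Q) → U = T → F = F
¬U = ¬F = T
R → ¬U = F → T = T
R ∨ S = F ∨ T = T
(R → ¬U) ⊕ (R ∨ S) = T ⊕ T = F
S → ((R → ¬U) ⊕ (R ∨ S)) = T → F = F
((P ⊕ ¬Q) → U) ∧ (S → ((R → ¬U) ⊕ (R ∨ S))) = F ∧ F = F
Hence #2 is false.

True statements: 0 (none).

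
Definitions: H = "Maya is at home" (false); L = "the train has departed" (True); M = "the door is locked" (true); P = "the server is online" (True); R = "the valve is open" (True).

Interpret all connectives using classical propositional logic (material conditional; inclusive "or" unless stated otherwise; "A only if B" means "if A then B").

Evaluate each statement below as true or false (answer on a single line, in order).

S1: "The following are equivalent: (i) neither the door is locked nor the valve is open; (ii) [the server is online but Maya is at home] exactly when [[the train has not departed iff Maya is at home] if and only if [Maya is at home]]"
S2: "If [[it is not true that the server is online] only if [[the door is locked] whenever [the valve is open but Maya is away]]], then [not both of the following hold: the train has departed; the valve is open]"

S1: Parsed as (M nor R) <-> ((P & H) <-> ((~L <-> H) <-> H))

M nor R = T nor T = F
P & H = T & F = F
~L = ~T = F
~L <-> H = F <-> F = T
(~L <-> H) <-> H = T <-> F = F
(P & H) <-> ((~L <-> H) <-> H) = F <-> F = T
(M nor R) <-> ((P & H) <-> ((~L <-> H) <-> H)) = F <-> T = F
So S1 is false.

S2: Parsed as (~P -> ((R & ~H) -> M)) -> (L nand R)

~P = ~T = F
~H = ~F = T
R & ~H = T & T = T
(R & ~H) -> M = T -> T = T
~P -> ((R & ~H) -> M) = F -> T = T
L nand R = T nand T = F
(~P -> ((R & ~H) -> M)) -> (L nand R) = T -> F = F
Hence S2 is false.

S1 false / S2 false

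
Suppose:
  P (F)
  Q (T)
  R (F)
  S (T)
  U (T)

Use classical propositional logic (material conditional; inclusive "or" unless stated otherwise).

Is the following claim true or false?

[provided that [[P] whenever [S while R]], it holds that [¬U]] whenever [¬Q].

true

Parsed as not Q -> (((S and R) -> P) -> not U)

not Q = not True = False
S and R = True and False = False
(S and R) -> P = False -> False = True
not U = not True = False
((S and R) -> P) -> not U = True -> False = False
not Q -> (((S and R) -> P) -> not U) = False -> False = True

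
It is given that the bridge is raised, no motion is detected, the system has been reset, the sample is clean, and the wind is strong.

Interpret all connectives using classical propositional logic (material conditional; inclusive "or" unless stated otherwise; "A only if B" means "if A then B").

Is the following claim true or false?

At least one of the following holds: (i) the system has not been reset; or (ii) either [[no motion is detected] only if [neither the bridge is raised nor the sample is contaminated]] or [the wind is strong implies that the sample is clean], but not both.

The statement is true.

Let R = "the system has been reset" (True), Q = "motion is detected" (False), P = "the bridge is raised" (True), S = "the sample is contaminated" (False), U = "the wind is strong" (True).
Parsed as not R or ((not Q -> (P nor S)) xor (U -> not S))

not R = not True = False
not Q = not False = True
P nor S = True nor False = False
not Q -> (P nor S) = True -> False = False
not S = not False = True
U -> not S = True -> True = True
(not Q -> (P nor S)) xor (U -> not S) = False xor True = True
not R or ((not Q -> (P nor S)) xor (U -> not S)) = False or True = True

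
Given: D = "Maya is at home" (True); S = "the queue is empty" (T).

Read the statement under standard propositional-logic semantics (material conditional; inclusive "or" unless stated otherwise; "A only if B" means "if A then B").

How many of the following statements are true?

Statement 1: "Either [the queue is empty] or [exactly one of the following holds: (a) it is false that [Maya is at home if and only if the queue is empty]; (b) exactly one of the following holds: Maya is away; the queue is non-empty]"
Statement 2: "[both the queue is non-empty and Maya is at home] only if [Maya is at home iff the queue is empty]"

2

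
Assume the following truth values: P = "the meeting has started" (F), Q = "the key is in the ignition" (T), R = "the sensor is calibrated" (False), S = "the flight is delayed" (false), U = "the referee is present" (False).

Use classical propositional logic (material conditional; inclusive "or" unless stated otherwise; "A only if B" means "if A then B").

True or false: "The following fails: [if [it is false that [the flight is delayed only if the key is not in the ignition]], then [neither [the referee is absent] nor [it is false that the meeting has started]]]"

False.

Values: S=F, Q=T, U=F, P=F.
Formalization: ¬(¬(S → ¬Q) → (¬U ↓ ¬P))

¬Q = ¬T = F
S → ¬Q = F → F = T
¬(S → ¬Q) = ¬T = F
¬U = ¬F = T
¬P = ¬F = T
¬U ↓ ¬P = T ↓ T = F
¬(S → ¬Q) → (¬U ↓ ¬P) = F → F = T
¬(¬(S → ¬Q) → (¬U ↓ ¬P)) = ¬T = F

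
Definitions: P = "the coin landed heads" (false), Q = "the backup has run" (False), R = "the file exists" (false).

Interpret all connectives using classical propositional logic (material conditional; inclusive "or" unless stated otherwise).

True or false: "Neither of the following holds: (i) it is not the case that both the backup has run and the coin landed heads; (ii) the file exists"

False

In symbols: (Q nand P) nor R

Q nand P = False nand False = True
(Q nand P) nor R = True nor False = False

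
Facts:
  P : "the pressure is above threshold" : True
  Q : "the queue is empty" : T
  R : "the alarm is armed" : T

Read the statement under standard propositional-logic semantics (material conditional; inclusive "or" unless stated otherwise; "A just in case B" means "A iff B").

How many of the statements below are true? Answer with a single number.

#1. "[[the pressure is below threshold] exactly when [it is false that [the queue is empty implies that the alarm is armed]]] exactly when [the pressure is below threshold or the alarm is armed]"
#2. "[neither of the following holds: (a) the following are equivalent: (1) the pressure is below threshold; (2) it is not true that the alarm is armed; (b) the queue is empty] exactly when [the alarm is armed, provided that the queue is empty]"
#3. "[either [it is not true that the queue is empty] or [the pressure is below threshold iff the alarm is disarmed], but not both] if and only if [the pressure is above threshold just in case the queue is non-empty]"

#1: Parsed as (~P <-> ~(Q -> R)) <-> (~P | R)

~P = ~T = F
Q -> R = T -> T = T
~(Q -> R) = ~T = F
~P <-> ~(Q -> R) = F <-> F = T
~P = ~T = F
~P | R = F | T = T
(~P <-> ~(Q -> R)) <-> (~P | R) = T <-> T = T
Thus #1 is true.

#2: Parsed as ((~P <-> ~R) nor Q) <-> (Q -> R)

~P = ~T = F
~R = ~T = F
~P <-> ~R = F <-> F = T
(~P <-> ~R) nor Q = T nor T = F
Q -> R = T -> T = T
((~P <-> ~R) nor Q) <-> (Q -> R) = F <-> T = F
So #2 is false.

#3: In symbols: (~Q xor (~P <-> ~R)) <-> (P <-> ~Q)

~Q = ~T = F
~P = ~T = F
~R = ~T = F
~P <-> ~R = F <-> F = T
~Q xor (~P <-> ~R) = F xor T = T
~Q = ~T = F
P <-> ~Q = T <-> F = F
(~Q xor (~P <-> ~R)) <-> (P <-> ~Q) = T <-> F = F
Hence #3 is false.

Count: 1.

1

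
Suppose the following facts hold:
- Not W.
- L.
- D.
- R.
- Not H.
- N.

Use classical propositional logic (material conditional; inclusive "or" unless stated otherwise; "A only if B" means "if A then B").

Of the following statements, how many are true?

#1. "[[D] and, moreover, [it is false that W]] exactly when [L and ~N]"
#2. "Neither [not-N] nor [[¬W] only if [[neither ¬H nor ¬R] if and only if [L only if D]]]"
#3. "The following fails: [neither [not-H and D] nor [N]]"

#1: Parsed as (D and not W) iff (L and not N)

not W = not False = True
D and not W = True and True = True
not N = not True = False
L and not N = True and False = False
(D and not W) iff (L and not N) = True iff False = False
Hence #1 is false.

#2: This is not N nor (not W -> ((not H nor not R) iff (L -> D))).

not N = not True = False
not W = not False = True
not H = not False = True
not R = not True = False
not H nor not R = True nor False = False
L -> D = True -> True = True
(not H nor not R) iff (L -> D) = False iff True = False
not W -> ((not H nor not R) iff (L -> D)) = True -> False = False
not N nor (not W -> ((not H nor not R) iff (L -> D))) = False nor False = True
Thus #2 is true.

#3: In symbols: not ((not H and D) nor N)

not H = not False = True
not H and D = True and True = True
(not H and D) nor N = True nor True = False
not ((not H and D) nor N) = not False = True
Thus #3 is true.

True statements: 2.

2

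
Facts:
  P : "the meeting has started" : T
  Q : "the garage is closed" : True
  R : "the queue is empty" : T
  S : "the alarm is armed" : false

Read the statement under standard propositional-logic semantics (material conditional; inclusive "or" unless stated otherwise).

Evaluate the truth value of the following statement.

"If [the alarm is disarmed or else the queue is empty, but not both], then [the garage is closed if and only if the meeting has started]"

This is (not S xor R) -> (Q iff P).

not S = not False = True
not S xor R = True xor True = False
Q iff P = True iff True = True
(not S xor R) -> (Q iff P) = False -> True = True

true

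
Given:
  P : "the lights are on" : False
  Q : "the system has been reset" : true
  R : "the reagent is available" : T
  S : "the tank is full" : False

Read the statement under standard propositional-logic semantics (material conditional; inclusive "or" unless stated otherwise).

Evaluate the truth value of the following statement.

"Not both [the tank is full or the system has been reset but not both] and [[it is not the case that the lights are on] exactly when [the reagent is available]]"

This is (S xor Q) nand (not P iff R).

S xor Q = False xor True = True
not P = not False = True
not P iff R = True iff True = True
(S xor Q) nand (not P iff R) = True nand True = False

The statement is false.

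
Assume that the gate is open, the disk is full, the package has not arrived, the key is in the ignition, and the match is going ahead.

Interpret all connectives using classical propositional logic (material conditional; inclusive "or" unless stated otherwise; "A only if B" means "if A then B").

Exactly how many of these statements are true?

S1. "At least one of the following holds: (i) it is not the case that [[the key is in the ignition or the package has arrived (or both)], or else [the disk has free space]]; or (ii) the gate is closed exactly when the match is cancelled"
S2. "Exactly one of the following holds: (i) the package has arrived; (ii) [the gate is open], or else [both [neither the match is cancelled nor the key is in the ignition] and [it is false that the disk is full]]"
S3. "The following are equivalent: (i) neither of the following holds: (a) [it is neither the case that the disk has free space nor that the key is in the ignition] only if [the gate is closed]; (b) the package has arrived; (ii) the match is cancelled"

3

Let S = "the key is in the ignition" (T), R = "the package has arrived" (F), Q = "the disk is full" (T), P = "the gate is open" (T), U = "the match is cancelled" (F).

S1: Formalization: ¬((S ∨ R) ∨ ¬Q) ∨ (¬P ↔ U)

S ∨ R = T ∨ F = T
¬Q = ¬T = F
(S ∨ R) ∨ ¬Q = T ∨ F = T
¬((S ∨ R) ∨ ¬Q) = ¬T = F
¬P = ¬T = F
¬P ↔ U = F ↔ F = T
¬((S ∨ R) ∨ ¬Q) ∨ (¬P ↔ U) = F ∨ T = T
So S1 is true.

S2: Parsed as R ⊕ (P ∨ ((U ↓ S) ∧ ¬Q))

U ↓ S = F ↓ T = F
¬Q = ¬T = F
(U ↓ S) ∧ ¬Q = F ∧ F = F
P ∨ ((U ↓ S) ∧ ¬Q) = T ∨ F = T
R ⊕ (P ∨ ((U ↓ S) ∧ ¬Q)) = F ⊕ T = T
Hence S2 is true.

S3: Parsed as (((¬Q ↓ S) → ¬P) ↓ R) ↔ U

¬Q = ¬T = F
¬Q ↓ S = F ↓ T = F
¬P = ¬T = F
(¬Q ↓ S) → ¬P = F → F = T
((¬Q ↓ S) → ¬P) ↓ R = T ↓ F = F
(((¬Q ↓ S) → ¬P) ↓ R) ↔ U = F ↔ F = T
So S3 is true.

True statements: 3 (S1, S2, S3).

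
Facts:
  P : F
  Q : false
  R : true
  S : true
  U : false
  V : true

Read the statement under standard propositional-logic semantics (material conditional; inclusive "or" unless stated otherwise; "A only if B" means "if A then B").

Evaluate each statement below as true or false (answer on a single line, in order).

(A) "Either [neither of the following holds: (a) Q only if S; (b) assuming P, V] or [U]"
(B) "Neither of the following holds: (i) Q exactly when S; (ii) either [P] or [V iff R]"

(A) false / (B) false

(A): This is ((Q → S) ↓ (P → V)) ∨ U.

Q → S = F → T = T
P → V = F → T = T
(Q → S) ↓ (P → V) = T ↓ T = F
((Q → S) ↓ (P → V)) ∨ U = F ∨ F = F
So (A) is false.

(B): This is (Q ↔ S) ↓ (P ∨ (V ↔ R)).

Q ↔ S = F ↔ T = F
V ↔ R = T ↔ T = T
P ∨ (V ↔ R) = F ∨ T = T
(Q ↔ S) ↓ (P ∨ (V ↔ R)) = F ↓ T = F
Thus (B) is false.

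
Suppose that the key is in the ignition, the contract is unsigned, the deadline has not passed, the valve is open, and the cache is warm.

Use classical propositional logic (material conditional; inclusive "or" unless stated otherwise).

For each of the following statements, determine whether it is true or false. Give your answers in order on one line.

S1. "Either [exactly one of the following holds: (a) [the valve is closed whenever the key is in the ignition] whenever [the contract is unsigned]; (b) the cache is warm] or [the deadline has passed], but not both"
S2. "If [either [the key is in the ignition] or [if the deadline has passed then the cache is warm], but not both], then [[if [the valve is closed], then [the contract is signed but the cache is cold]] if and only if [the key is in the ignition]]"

Let Q = "the contract is signed" (False), P = "the key is in the ignition" (True), S = "the valve is open" (True), U = "the cache is warm" (True), R = "the deadline has passed" (False).

S1: Formalization: ((not Q -> (P -> not S)) xor U) xor R

not Q = not False = True
not S = not True = False
P -> not S = True -> False = False
not Q -> (P -> not S) = True -> False = False
(not Q -> (P -> not S)) xor U = False xor True = True
((not Q -> (P -> not S)) xor U) xor R = True xor False = True
So S1 is true.

S2: Formalization: (P xor (R -> U)) -> ((not S -> (Q and not U)) iff P)

R -> U = False -> True = True
P xor (R -> U) = True xor True = False
not S = not True = False
not U = not True = False
Q and not U = False and False = False
not S -> (Q and not U) = False -> False = True
(not S -> (Q and not U)) iff P = True iff True = True
(P xor (R -> U)) -> ((not S -> (Q and not U)) iff P) = False -> True = True
Hence S2 is true.

S1 True, S2 True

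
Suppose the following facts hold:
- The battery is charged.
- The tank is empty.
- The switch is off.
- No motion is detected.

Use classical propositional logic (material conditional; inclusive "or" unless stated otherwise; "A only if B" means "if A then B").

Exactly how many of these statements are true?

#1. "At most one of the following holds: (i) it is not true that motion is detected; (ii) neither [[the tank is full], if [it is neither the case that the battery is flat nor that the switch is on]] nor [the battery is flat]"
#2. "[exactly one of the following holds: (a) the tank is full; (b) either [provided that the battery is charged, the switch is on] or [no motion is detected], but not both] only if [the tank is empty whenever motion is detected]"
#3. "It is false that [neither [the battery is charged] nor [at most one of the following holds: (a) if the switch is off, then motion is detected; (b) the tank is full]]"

2

Let U = "motion is detected" (False), L = "the battery is charged" (True), D = "the switch is on" (False), M = "the tank is full" (False).

#1: Parsed as not U nand (((not L nor D) -> M) nor not L)

not U = not False = True
not L = not True = False
not L nor D = False nor False = True
(not L nor D) -> M = True -> False = False
not L = not True = False
((not L nor D) -> M) nor not L = False nor False = True
not U nand (((not L nor D) -> M) nor not L) = True nand True = False
Hence #1 is false.

#2: Formalization: (M xor ((L -> D) xor not U)) -> (U -> not M)

L -> D = True -> False = False
not U = not False = True
(L -> D) xor not U = False xor True = True
M xor ((L -> D) xor not U) = False xor True = True
not M = not False = True
U -> not M = False -> True = True
(M xor ((L -> D) xor not U)) -> (U -> not M) = True -> True = True
So #2 is true.

#3: Formalization: not (L nor ((not D -> U) nand M))

not D = not False = True
not D -> U = True -> False = False
(not D -> U) nand M = False nand False = True
L nor ((not D -> U) nand M) = True nor True = False
not (L nor ((not D -> U) nand M)) = not False = True
Thus #3 is true.

2 of the 3 statements are true.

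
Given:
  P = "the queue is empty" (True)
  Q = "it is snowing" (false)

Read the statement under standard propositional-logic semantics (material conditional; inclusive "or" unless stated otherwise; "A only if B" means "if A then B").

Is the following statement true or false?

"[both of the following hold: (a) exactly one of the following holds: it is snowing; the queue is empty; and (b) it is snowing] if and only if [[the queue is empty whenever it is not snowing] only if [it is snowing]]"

True.

In symbols: ((Q ⊕ P) ∧ Q) ↔ ((¬Q → P) → Q)

Q ⊕ P = F ⊕ T = T
(Q ⊕ P) ∧ Q = T ∧ F = F
¬Q = ¬F = T
¬Q → P = T → T = T
(¬Q → P) → Q = T → F = F
((Q ⊕ P) ∧ Q) ↔ ((¬Q → P) → Q) = F ↔ F = T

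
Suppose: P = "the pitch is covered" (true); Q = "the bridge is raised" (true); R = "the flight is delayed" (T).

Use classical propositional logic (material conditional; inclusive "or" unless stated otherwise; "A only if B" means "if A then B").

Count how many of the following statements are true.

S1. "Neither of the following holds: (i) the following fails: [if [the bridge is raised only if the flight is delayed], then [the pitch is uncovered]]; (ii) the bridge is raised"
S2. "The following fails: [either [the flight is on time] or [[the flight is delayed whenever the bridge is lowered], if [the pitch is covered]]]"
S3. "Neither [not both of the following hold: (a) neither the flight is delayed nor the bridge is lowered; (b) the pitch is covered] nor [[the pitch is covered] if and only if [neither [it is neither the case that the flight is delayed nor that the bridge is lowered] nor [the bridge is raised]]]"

S1: This is ¬((Q → R) → ¬P) ↓ Q.

Q → R = T → T = T
¬P = ¬T = F
(Q → R) → ¬P = T → F = F
¬((Q → R) → ¬P) = ¬F = T
¬((Q → R) → ¬P) ↓ Q = T ↓ T = F
Thus S1 is false.

S2: In symbols: ¬(¬R ∨ (P → (¬Q → R)))

¬R = ¬T = F
¬Q = ¬T = F
¬Q → R = F → T = T
P → (¬Q → R) = T → T = T
¬R ∨ (P → (¬Q → R)) = F ∨ T = T
¬(¬R ∨ (P → (¬Q → R))) = ¬T = F
So S2 is false.

S3: In symbols: ((R ↓ ¬Q) ↑ P) ↓ (P ↔ ((R ↓ ¬Q) ↓ Q))

¬Q = ¬T = F
R ↓ ¬Q = T ↓ F = F
(R ↓ ¬Q) ↑ P = F ↑ T = T
¬Q = ¬T = F
R ↓ ¬Q = T ↓ F = F
(R ↓ ¬Q) ↓ Q = F ↓ T = F
P ↔ ((R ↓ ¬Q) ↓ Q) = T ↔ F = F
((R ↓ ¬Q) ↑ P) ↓ (P ↔ ((R ↓ ¬Q) ↓ Q)) = T ↓ F = F
Hence S3 is false.

Count: 0.

0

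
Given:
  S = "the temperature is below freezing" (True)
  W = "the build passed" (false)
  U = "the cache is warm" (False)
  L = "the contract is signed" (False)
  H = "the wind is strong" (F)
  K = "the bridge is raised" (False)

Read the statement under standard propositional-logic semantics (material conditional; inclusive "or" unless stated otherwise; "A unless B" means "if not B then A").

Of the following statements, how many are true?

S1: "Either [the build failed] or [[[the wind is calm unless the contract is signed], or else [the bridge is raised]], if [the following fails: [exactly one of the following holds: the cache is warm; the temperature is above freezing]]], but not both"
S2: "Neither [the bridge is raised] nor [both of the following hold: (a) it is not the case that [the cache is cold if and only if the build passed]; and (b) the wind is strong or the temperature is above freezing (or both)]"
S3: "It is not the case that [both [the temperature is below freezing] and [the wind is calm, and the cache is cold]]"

S1: Parsed as not W xor (not (U xor not S) -> ((not H or L) or K))

not W = not False = True
not S = not True = False
U xor not S = False xor False = False
not (U xor not S) = not False = True
not H = not False = True
not H or L = True or False = True
(not H or L) or K = True or False = True
not (U xor not S) -> ((not H or L) or K) = True -> True = True
not W xor (not (U xor not S) -> ((not H or L) or K)) = True xor True = False
So S1 is false.

S2: In symbols: K nor (not (not U iff W) and (H or not S))

not U = not False = True
not U iff W = True iff False = False
not (not U iff W) = not False = True
not S = not True = False
H or not S = False or False = False
not (not U iff W) and (H or not S) = True and False = False
K nor (not (not U iff W) and (H or not S)) = False nor False = True
Thus S2 is true.

S3: Formalization: not (S and (not H and not U))

not H = not False = True
not U = not False = True
not H and not U = True and True = True
S and (not H and not U) = True and True = True
not (S and (not H and not U)) = not True = False
Thus S3 is false.

1 of the 3 statements is true (S2).

1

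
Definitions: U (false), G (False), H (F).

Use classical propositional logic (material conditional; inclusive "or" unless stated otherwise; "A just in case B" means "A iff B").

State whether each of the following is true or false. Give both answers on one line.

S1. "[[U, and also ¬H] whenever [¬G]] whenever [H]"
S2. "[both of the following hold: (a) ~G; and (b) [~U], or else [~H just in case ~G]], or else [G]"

S1: Formalization: H -> (not G -> (U and not H))

not G = not False = True
not H = not False = True
U and not H = False and True = False
not G -> (U and not H) = True -> False = False
H -> (not G -> (U and not H)) = False -> False = True
Thus S1 is true.

S2: In symbols: (not G and (not U or (not H iff not G))) or G

not G = not False = True
not U = not False = True
not H = not False = True
not G = not False = True
not H iff not G = True iff True = True
not U or (not H iff not G) = True or True = True
not G and (not U or (not H iff not G)) = True and True = True
(not G and (not U or (not H iff not G))) or G = True or False = True
Thus S2 is true.

S1 True, S2 True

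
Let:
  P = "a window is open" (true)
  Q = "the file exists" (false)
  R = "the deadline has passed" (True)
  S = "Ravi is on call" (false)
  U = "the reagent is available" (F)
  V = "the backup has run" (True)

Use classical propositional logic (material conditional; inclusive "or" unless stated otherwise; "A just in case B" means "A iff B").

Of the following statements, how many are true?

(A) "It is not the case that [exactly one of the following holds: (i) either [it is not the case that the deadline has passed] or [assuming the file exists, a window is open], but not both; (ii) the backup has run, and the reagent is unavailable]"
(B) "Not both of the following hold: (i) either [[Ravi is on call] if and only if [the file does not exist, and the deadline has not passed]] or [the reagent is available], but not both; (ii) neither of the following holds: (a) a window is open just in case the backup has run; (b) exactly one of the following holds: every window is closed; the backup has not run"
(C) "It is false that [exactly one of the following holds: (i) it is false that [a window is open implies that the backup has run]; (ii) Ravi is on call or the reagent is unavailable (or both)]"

2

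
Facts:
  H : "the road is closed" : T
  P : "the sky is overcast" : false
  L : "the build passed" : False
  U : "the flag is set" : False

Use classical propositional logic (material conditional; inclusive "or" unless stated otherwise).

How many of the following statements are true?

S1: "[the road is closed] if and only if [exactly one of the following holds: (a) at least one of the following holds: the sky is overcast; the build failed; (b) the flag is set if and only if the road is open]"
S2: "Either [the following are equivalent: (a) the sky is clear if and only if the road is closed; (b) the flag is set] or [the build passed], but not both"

0

S1: Formalization: H iff ((P or not L) xor (U iff not H))

not L = not False = True
P or not L = False or True = True
not H = not True = False
U iff not H = False iff False = True
(P or not L) xor (U iff not H) = True xor True = False
H iff ((P or not L) xor (U iff not H)) = True iff False = False
Thus S1 is false.

S2: Parsed as ((not P iff H) iff U) xor L

not P = not False = True
not P iff H = True iff True = True
(not P iff H) iff U = True iff False = False
((not P iff H) iff U) xor L = False xor False = False
So S2 is false.

0 of the 2 statements are true (none).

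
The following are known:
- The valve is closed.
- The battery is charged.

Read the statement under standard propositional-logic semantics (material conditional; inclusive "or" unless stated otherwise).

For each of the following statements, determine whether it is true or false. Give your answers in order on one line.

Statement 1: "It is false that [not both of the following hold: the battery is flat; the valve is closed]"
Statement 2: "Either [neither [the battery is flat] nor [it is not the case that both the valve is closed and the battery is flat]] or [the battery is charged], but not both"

Let M = "the battery is charged" (T), L = "the valve is open" (F).

Statement 1: In symbols: ¬(¬M ↑ ¬L)

¬M = ¬T = F
¬L = ¬F = T
¬M ↑ ¬L = F ↑ T = T
¬(¬M ↑ ¬L) = ¬T = F
So Statement 1 is false.

Statement 2: In symbols: (¬M ↓ (¬L ↑ ¬M)) ⊕ M

¬M = ¬T = F
¬L = ¬F = T
¬M = ¬T = F
¬L ↑ ¬M = T ↑ F = T
¬M ↓ (¬L ↑ ¬M) = F ↓ T = F
(¬M ↓ (¬L ↑ ¬M)) ⊕ M = F ⊕ T = T
Hence Statement 2 is true.

Statement 1 False, Statement 2 True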